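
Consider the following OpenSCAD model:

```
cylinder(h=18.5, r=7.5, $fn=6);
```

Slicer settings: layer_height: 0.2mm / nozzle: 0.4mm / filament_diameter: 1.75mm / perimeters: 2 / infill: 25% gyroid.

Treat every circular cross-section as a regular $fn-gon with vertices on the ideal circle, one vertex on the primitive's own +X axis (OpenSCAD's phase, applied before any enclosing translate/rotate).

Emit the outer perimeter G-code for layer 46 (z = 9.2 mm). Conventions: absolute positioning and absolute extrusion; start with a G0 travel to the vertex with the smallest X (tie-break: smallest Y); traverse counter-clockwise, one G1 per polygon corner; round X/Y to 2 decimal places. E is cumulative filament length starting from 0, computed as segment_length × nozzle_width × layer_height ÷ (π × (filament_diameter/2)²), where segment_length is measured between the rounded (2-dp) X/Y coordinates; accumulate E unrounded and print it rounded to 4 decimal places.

G0 X-7.50 Y0.00 Z9.20
G1 X-3.75 Y-6.50 E0.2496
G1 X3.75 Y-6.50 E0.4990
G1 X7.50 Y0.00 E0.7486
G1 X3.75 Y6.50 E0.9982
G1 X-3.75 Y6.50 E1.2477
G1 X-7.50 Y0.00 E1.4973

At z = 9.2 mm: the r=7.5 cylinder gives a regular 6-gon of circumradius 7.5 (constant along its height). The outline is a single polygon with 6 vertices. Extrusion per mm of travel: 0.4 × 0.2 / (π × 0.875²) = 0.033260. Accumulating E over each segment gives final E = 1.4973.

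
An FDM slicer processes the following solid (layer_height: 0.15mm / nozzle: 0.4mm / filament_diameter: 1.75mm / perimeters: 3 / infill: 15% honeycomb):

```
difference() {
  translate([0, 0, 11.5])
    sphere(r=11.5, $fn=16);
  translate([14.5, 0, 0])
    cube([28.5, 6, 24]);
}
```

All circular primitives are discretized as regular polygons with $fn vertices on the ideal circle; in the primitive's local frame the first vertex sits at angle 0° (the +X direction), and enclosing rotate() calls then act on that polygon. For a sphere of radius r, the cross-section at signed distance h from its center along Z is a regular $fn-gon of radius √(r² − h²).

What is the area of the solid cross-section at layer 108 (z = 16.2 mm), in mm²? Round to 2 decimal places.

At z = 16.2 mm: the r=11.5 sphere slices to a regular 16-gon of circumradius 10.496 (√(r²−h²) with h=4.7 from center) (area = (16/2)·10.496²·sin(360°/16) = 337.25 mm²); the 28.5×6 cube at (14.5, 0) contributes its full rectangle (area 171.00 mm²); Taking the first minus the rest: starting from the r=11.5 sphere (337.25 mm²), the 28.5×6 cube at (14.5, 0) misses the remaining region (no effect) — area = 337.25 mm². Overall, the cross-section is a single solid region. Net area = 337.25 mm².

337.25 mm²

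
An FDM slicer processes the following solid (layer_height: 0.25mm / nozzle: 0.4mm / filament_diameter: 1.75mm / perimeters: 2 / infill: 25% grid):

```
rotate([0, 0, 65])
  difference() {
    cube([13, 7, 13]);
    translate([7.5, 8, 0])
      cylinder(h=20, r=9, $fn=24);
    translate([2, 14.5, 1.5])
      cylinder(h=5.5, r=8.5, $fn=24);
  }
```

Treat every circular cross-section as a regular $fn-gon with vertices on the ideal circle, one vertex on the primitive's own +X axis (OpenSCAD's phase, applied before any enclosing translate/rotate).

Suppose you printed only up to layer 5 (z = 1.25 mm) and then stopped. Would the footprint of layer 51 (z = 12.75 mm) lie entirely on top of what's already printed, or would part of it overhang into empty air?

entirely on top

Compare the two slices. At z = 1.25: the cube is present — its section is the full 13×7 rectangle (area 91.00 mm²); the cylinder at (7.5, 8): section is a regular 24-gon, circumradius r=9 (area = (24/2)·9.000²·sin(360°/24) = 251.57 mm²); the cylinder at (2, 14.5) does not reach this height (z outside [1.5, 7]); After the difference (first − rest): starting from the 13×7 cube (91.00 mm²), the r=9 cylinder at (7.5, 8) partially overlaps it — only the 85.89 mm² overlap (of its 251.57 mm²) is removed, clipping the outline — area = 5.11 mm²; (whole slice rotated 65° about Z — lengths, areas and connectivity unchanged). At z = 12.75: the cube is present — its section is the full 13×7 rectangle (area 91.00 mm²); the r=9 cylinder at (7.5, 8) gives a regular 24-gon of circumradius 9 (constant along its height) (area = (24/2)·9.000²·sin(360°/24) = 251.57 mm²); the cylinder at (2, 14.5) does not reach this height (z outside [1.5, 7]); Taking the first minus the rest: starting from the 13×7 cube (91.00 mm²), the r=9 cylinder at (7.5, 8) partially overlaps it — only the 85.89 mm² overlap (of its 251.57 mm²) is removed, clipping the outline — area = 5.11 mm²; (whole slice rotated 65° about Z — lengths, areas and connectivity unchanged). Checking containment: the cross-section at z = 12.75 is a subset of the cross-section at z = 1.25.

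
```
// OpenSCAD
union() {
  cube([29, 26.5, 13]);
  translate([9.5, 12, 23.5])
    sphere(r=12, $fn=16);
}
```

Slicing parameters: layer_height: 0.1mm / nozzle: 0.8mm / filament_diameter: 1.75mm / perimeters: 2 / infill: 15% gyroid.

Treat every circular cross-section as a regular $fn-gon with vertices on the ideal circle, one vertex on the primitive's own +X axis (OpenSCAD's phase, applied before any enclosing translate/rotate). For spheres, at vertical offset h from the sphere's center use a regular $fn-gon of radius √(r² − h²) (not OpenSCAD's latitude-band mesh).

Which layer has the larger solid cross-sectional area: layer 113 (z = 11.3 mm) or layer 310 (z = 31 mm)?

Layer 113 (z = 11.3): the cube (footprint 29×26.5) is included at this height (area 768.50 mm²); the sphere at (9.5, 12) does not reach this height (|z−center|=12.200 > r=12); Taking the union: only the 29×26.5 cube is present, so the union is just that shape — area = 768.50 mm². So its area = 768.50 mm². Layer 310 (z = 31): the cube is not intersected at this z (z outside [0, 13]); the sphere at (9.5, 12): section is a regular 16-gon, circumradius = √(r²−h²) = √(12²−7.5²) = 9.367 (area = (16/2)·9.367²·sin(360°/16) = 268.64 mm²); Merging all regions: only the r=12 sphere at (9.5, 12) is present, so the union is just that shape — area = 268.64 mm². So its area = 268.64 mm². Layer 113 is larger (768.50 vs 268.64 mm²).

layer 113 (z = 11.3 mm)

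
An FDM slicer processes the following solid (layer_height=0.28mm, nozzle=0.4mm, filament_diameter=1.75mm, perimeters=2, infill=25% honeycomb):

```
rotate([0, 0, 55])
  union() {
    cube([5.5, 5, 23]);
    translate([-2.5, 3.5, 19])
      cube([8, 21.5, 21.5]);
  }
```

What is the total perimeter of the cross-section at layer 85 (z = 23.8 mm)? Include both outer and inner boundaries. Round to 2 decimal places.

59.00 mm

At z = 23.8 mm: the cube is absent (z outside [0, 23]); the cube at (-2.5, 3.5) is present — its section is the full 8×21.5 rectangle (perimeter 59.00 mm); Taking the union: only the 8×21.5 cube at (-2.5, 3.5) is present, so the union is just that shape — boundary = 59.00 mm; (whole slice rotated 55° about Z — lengths, areas and connectivity unchanged). Overall, the cross-section is a single solid region. Total boundary length (outer) = 59.00 mm.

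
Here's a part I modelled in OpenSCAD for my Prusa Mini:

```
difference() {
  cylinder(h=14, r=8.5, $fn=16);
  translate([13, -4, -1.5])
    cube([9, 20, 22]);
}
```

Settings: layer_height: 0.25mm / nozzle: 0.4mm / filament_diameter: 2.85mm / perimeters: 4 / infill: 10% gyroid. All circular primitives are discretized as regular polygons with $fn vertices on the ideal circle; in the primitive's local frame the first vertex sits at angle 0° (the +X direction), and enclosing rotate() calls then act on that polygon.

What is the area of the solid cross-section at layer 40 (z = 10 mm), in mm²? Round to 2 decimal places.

At z = 10 mm: the r=8.5 cylinder contributes a regular 16-gon of circumradius 8.5 (area = (16/2)·8.500²·sin(360°/16) = 221.19 mm²); the cube at (13, -4) is present — its section is the full 9×20 rectangle (area 180.00 mm²); Subtracting the remaining from the first: starting from the r=8.5 cylinder (221.19 mm²), the 9×20 cube at (13, -4) misses the remaining region (no effect) — area = 221.19 mm². Overall, the cross-section is a single solid region. Net area = 221.19 mm².

221.19 mm²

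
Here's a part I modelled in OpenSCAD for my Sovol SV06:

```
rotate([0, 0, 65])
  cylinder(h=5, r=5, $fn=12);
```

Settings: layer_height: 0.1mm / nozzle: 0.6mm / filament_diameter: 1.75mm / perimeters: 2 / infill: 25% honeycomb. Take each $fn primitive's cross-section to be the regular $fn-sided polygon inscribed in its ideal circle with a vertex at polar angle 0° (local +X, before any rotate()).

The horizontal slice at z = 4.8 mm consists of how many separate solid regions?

1

At z = 4.8 mm: the cylinder: section is a regular 12-gon, circumradius r=5; (whole slice rotated 65° about Z — lengths, areas and connectivity unchanged). The result has 1 disconnected region.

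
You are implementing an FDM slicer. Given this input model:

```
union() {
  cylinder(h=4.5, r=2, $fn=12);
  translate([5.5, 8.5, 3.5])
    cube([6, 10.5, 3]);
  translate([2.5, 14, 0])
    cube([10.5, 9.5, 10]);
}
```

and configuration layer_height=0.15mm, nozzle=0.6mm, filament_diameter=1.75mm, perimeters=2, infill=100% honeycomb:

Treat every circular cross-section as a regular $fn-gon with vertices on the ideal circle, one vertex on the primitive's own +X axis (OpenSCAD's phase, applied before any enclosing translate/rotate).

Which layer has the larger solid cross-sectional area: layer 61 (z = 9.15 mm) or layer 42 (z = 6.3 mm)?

layer 42 (z = 6.3 mm)

Layer 61 (z = 9.15): the cylinder is not intersected at this z (z outside [0, 4.5]); the cube at (5.5, 8.5) does not reach this height (z outside [3.5, 6.5]); the cube at (2.5, 14) is present — its section is the full 10.5×9.5 rectangle (area 99.75 mm²); Taking the union: only the 10.5×9.5 cube at (2.5, 14) is present, so the union is just that shape — area = 99.75 mm². So its area = 99.75 mm². Layer 42 (z = 6.3): the cylinder does not reach this height (z outside [0, 4.5]); the cube at (5.5, 8.5) (footprint 6×10.5) is included at this height (area 63.00 mm²); the 10.5×9.5 cube at (2.5, 14) contributes its full rectangle (area 99.75 mm²); Combining (union): the regions partially overlap — summed areas 162.75 mm² minus the doubly-counted overlap 30.00 mm² gives 132.75 mm² — area = 132.75 mm². So its area = 132.75 mm². Layer 42 is larger (132.75 vs 99.75 mm²).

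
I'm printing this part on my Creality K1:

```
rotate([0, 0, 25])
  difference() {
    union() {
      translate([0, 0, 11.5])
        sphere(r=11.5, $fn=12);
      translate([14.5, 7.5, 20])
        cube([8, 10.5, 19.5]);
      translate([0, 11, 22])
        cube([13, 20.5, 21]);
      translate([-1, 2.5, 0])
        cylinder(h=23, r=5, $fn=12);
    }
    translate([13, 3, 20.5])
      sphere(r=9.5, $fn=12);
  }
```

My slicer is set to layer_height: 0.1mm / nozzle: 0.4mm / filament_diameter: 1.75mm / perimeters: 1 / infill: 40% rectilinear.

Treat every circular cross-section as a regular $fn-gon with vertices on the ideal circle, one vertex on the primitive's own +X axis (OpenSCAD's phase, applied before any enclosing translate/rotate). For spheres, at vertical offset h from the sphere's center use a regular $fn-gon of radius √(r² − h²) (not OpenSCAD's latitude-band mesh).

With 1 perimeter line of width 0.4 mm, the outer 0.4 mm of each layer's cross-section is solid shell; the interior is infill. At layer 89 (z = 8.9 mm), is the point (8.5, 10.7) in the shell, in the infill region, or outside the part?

At z = 8.9 mm: the sphere: section is a regular 12-gon, circumradius = √(r²−h²) = √(11.5²−2.6²) = 11.202; the cube at (14.5, 7.5) does not reach this height (z outside [20, 39.5]); the cube at (0, 11) is not intersected at this z (z outside [22, 43]); the r=5 cylinder at (-1, 2.5) contributes a regular 12-gon of circumradius 5; Taking the union: the r=5 cylinder at (-1, 2.5) lies entirely inside the r=11.5 sphere, so the union is just the r=11.5 sphere — 1 connected region; the sphere at (13, 3) does not reach this height (|z−center|=11.600 > r=9.5); Taking the first minus the rest: none of the subtracted shapes is present at this height, so the result so far is unchanged — 1 connected region; (whole slice rotated 25° about Z — lengths, areas and connectivity unchanged). Overall, the cross-section is a single solid region. Undo the 25° rotation: the query point maps to (12.226, 6.105) in the un-rotated model frame. The nearest boundary edge runs (9.70, 5.60)→(11.20, 0.00); distance from the point to it = 2.57 mm. The point is not inside any of the regions above, so it lies outside the cross-section (2.57 mm from the nearest boundary).

outside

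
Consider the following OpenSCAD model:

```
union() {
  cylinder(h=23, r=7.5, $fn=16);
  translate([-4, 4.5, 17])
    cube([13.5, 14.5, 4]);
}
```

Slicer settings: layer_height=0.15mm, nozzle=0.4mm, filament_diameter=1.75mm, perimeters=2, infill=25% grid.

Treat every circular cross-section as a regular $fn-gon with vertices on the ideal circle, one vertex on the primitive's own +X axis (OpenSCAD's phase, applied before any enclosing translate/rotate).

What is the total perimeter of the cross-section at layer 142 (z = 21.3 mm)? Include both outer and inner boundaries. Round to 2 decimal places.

At z = 21.3 mm: the r=7.5 cylinder contributes a regular 16-gon of circumradius 7.5 (perimeter = 2·16·7.500·sin(180°/16) = 46.82 mm); the cube at (-4, 4.5) is absent (z outside [17, 21]); Merging all regions: only the r=7.5 cylinder is present, so the union is just that shape — boundary = 46.82 mm. Overall, the cross-section is a single solid region. Total boundary length (outer) = 46.82 mm.

46.82 mm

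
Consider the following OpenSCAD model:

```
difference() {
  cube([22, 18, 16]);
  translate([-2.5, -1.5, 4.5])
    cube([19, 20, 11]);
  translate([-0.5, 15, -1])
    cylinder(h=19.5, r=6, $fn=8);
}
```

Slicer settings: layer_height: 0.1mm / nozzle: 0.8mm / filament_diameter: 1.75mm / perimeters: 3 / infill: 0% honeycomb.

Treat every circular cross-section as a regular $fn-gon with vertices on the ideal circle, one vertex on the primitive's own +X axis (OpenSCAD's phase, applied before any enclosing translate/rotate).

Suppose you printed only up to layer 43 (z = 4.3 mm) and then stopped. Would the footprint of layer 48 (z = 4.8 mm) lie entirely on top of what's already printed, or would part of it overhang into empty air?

Compare the two slices. At z = 4.3: the cube is present — its section is the full 22×18 rectangle (area 396.00 mm²); the cube at (-2.5, -1.5) does not reach this height (z outside [4.5, 15.5]); the cylinder at (-0.5, 15): section is a regular 8-gon, circumradius r=6 (area = (8/2)·6.000²·sin(360°/8) = 101.82 mm²); After the difference (first − rest): starting from the 22×18 cube (396.00 mm²), the r=6 cylinder at (-0.5, 15) partially overlaps it — only the 37.14 mm² overlap (of its 101.82 mm²) is removed, clipping the outline — area = 358.86 mm². At z = 4.8: the cube (footprint 22×18) is included at this height (area 396.00 mm²); the cube at (-2.5, -1.5) is present — its section is the full 19×20 rectangle (area 380.00 mm²); the r=6 cylinder at (-0.5, 15) contributes a regular 8-gon of circumradius 6 (area = (8/2)·6.000²·sin(360°/8) = 101.82 mm²); Taking the first minus the rest: starting from the 22×18 cube (396.00 mm²), the 19×20 cube at (-2.5, -1.5) partially overlaps it — only the 297.00 mm² overlap (of its 380.00 mm²) is removed, clipping the outline; the r=6 cylinder at (-0.5, 15) misses the remaining region (no effect) — area = 99.00 mm². Checking containment: the cross-section at z = 4.8 is a subset of the cross-section at z = 4.3.

entirely on top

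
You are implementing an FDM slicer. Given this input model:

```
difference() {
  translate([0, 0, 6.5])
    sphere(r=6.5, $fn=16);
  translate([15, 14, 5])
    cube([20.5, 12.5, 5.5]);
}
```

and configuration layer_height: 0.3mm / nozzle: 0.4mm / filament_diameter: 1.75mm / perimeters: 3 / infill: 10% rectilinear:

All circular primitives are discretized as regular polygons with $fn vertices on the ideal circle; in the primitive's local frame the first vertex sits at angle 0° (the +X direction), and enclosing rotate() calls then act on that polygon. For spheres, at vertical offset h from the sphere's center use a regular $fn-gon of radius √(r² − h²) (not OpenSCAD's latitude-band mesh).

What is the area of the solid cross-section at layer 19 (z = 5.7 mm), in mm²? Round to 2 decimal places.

At z = 5.7 mm: the sphere: section is a regular 16-gon, circumradius = √(r²−h²) = √(6.5²−0.8²) = 6.451 (area = (16/2)·6.451²·sin(360°/16) = 127.39 mm²); the cube at (15, 14) is present — its section is the full 20.5×12.5 rectangle (area 256.25 mm²); Taking the first minus the rest: starting from the r=6.5 sphere (127.39 mm²), the 20.5×12.5 cube at (15, 14) misses the remaining region (no effect) — area = 127.39 mm². Overall, the cross-section is a single solid region. Net area = 127.39 mm².

127.39 mm²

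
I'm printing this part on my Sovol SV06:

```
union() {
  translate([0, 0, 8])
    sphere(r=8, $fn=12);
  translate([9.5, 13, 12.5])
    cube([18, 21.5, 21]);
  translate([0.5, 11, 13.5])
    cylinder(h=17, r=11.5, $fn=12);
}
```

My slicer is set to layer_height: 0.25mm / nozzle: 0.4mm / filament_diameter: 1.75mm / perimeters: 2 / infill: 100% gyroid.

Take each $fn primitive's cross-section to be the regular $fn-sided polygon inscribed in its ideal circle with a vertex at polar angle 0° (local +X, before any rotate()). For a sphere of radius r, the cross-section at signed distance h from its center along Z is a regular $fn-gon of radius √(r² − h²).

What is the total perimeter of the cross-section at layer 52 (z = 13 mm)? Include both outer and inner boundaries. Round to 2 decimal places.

At z = 13 mm: the r=8 sphere contributes a regular 12-gon of circumradius √(8²−5²) = 6.245 (perimeter = 2·12·6.245·sin(180°/12) = 38.79 mm); the cube at (9.5, 13) is present — its section is the full 18×21.5 rectangle (perimeter 79.00 mm); the cylinder at (0.5, 11) is absent (z outside [13.5, 30.5]); Combining (union): the 2 present regions are separate (no shared area or edge), so areas and boundary lengths simply add and each stays a separate island — boundary = 117.79 mm. Overall, the cross-section has 2 separate islands. Total boundary length (outer) = 117.79 mm.

117.79 mm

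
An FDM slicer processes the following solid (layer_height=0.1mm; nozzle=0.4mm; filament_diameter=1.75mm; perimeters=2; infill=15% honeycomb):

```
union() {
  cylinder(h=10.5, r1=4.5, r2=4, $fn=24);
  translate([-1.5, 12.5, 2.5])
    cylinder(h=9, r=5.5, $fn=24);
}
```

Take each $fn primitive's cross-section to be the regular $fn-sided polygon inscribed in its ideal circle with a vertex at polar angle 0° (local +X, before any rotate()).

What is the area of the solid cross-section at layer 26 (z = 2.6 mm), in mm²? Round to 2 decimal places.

At z = 2.6 mm: the cone contributes a regular 24-gon of circumradius 4.376 (interpolated between r1=4.5 and r2=4 at t=0.248) (area = (24/2)·4.376²·sin(360°/24) = 59.48 mm²); the r=5.5 cylinder at (-1.5, 12.5) gives a regular 24-gon of circumradius 5.5 (constant along its height) (area = (24/2)·5.500²·sin(360°/24) = 93.95 mm²); Taking the union: the 2 present regions are separate (no shared area or edge), so areas and boundary lengths simply add and each stays a separate island — area = 153.43 mm². Overall, the cross-section has 2 separate islands. Net area = 153.43 mm².

153.43 mm²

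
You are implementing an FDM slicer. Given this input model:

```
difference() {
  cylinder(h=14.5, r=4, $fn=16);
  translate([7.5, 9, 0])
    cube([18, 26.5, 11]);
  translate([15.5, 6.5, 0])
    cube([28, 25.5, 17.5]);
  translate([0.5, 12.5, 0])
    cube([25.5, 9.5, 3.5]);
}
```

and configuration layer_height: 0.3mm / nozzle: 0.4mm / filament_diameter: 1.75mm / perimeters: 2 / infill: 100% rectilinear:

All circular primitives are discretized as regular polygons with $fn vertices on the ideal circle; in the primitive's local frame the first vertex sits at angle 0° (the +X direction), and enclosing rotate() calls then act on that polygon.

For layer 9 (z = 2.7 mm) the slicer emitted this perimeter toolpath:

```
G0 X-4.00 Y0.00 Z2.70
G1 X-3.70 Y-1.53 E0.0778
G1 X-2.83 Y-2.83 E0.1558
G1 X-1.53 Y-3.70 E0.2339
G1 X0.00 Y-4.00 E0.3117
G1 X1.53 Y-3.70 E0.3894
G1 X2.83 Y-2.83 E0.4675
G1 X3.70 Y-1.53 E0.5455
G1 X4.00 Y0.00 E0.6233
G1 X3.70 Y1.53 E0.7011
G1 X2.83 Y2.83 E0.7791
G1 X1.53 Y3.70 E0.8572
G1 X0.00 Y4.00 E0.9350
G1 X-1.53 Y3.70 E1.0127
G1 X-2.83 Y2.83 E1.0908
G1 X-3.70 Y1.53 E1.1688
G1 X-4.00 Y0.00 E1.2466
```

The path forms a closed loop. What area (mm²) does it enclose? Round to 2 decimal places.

49.04 mm²

Apply the shoelace formula to the sequence of (X, Y) vertices; enclosed area = 49.04 mm².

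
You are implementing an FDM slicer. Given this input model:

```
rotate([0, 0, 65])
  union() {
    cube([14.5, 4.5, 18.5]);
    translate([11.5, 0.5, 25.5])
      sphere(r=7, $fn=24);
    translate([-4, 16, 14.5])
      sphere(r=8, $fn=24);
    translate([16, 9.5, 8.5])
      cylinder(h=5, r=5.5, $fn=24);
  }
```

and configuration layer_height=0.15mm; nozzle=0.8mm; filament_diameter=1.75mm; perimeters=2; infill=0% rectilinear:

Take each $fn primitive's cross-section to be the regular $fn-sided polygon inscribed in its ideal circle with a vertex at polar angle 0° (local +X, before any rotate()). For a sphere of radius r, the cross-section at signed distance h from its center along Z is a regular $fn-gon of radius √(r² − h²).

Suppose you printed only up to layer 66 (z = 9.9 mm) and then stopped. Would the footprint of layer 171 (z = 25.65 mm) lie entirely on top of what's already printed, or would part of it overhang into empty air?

Compare the two slices. At z = 9.9: the cube is present — its section is the full 14.5×4.5 rectangle (area 65.25 mm²); the sphere at (11.5, 0.5) is absent (|z−center|=15.600 > r=7); the r=8 sphere at (-4, 16) slices to a regular 24-gon of circumradius 6.545 (√(r²−h²) with h=4.6 from center) (area = (24/2)·6.545²·sin(360°/24) = 133.05 mm²); the r=5.5 cylinder at (16, 9.5) contributes a regular 24-gon of circumradius 5.5 (area = (24/2)·5.500²·sin(360°/24) = 93.95 mm²); Taking the union: the regions partially overlap — summed areas 292.26 mm² minus the doubly-counted overlap 0.10 mm² gives 292.16 mm² — area = 292.16 mm²; (whole slice rotated 65° about Z — lengths, areas and connectivity unchanged). At z = 25.65: the cube does not reach this height (z outside [0, 18.5]); the r=7 sphere at (11.5, 0.5) slices to a regular 24-gon of circumradius 6.998 (√(r²−h²) with h=0.15 from center) (area = (24/2)·6.998²·sin(360°/24) = 152.12 mm²); the sphere at (-4, 16) does not reach this height (|z−center|=11.150 > r=8); the cylinder at (16, 9.5) is absent (z outside [8.5, 13.5]); Taking the union: only the r=7 sphere at (11.5, 0.5) is present, so the union is just that shape — area = 152.12 mm²; (whole slice rotated 65° about Z — lengths, areas and connectivity unchanged). Checking containment: at z = 25.65 the cross-section extends beyond the z = 9.9 cross-section by about 97.38 mm².

part overhangs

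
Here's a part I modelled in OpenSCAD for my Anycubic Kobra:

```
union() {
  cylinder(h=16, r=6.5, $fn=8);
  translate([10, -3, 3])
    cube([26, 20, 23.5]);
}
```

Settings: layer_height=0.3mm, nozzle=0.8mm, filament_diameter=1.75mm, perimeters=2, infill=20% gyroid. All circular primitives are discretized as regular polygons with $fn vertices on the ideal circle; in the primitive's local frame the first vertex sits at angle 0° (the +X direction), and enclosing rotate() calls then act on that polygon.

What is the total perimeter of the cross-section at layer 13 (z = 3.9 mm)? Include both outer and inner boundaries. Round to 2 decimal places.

131.80 mm

At z = 3.9 mm: the cylinder: section is a regular 8-gon, circumradius r=6.5 (perimeter = 2·8·6.500·sin(180°/8) = 39.80 mm); the cube at (10, -3) (footprint 26×20) is included at this height (perimeter 92.00 mm); Merging all regions: the 2 present regions are separate (no shared area or edge), so areas and boundary lengths simply add and each stays a separate island — boundary = 131.80 mm. Overall, the cross-section has 2 separate islands. Total boundary length (outer) = 131.80 mm.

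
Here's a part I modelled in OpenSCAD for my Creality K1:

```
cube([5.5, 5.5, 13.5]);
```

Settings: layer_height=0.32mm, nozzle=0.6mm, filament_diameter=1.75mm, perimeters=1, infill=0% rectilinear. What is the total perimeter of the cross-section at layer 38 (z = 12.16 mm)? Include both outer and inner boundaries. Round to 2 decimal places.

22.00 mm

At z = 12.16 mm: the cube is present — its section is the full 5.5×5.5 rectangle (perimeter 22.00 mm). Overall, the cross-section is a single solid region. Total boundary length (outer) = 22.00 mm.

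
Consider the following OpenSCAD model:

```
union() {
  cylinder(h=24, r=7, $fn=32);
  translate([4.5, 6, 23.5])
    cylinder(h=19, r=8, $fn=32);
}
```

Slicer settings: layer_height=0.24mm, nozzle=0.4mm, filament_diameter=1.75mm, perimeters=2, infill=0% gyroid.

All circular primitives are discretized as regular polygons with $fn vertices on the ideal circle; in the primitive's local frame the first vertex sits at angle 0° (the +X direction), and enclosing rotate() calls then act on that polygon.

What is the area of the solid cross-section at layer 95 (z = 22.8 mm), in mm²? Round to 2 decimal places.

At z = 22.8 mm: the cylinder: section is a regular 32-gon, circumradius r=7 (area = (32/2)·7.000²·sin(360°/32) = 152.95 mm²); the cylinder at (4.5, 6) is not intersected at this z (z outside [23.5, 42.5]); Combining (union): only the r=7 cylinder is present, so the union is just that shape — area = 152.95 mm². Overall, the cross-section is a single solid region. Net area = 152.95 mm².

152.95 mm²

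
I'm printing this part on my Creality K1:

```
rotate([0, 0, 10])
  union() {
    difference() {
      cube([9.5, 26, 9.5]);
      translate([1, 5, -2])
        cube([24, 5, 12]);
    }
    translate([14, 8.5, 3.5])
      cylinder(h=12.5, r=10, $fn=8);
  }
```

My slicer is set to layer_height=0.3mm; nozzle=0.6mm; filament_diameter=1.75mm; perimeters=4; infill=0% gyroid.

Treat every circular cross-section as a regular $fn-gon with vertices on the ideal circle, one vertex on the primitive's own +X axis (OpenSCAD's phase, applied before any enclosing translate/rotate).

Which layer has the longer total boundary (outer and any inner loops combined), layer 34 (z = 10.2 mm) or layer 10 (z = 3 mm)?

layer 10 (z = 3 mm)

Layer 34 (z = 10.2): the cube does not reach this height (z outside [0, 9.5]); the cube at (1, 5) is not intersected at this z (z outside [-2, 10]); Taking the first minus the rest: the first operand is absent here, so nothing remains; the r=10 cylinder at (14, 8.5) gives a regular 8-gon of circumradius 10 (constant along its height) (perimeter = 2·8·10.000·sin(180°/8) = 61.23 mm); Taking the union: only the r=10 cylinder at (14, 8.5) is present, so the union is just that shape — boundary = 61.23 mm; (whole slice rotated 10° about Z — lengths, areas and connectivity unchanged). So its perimeter = 61.23 mm. Layer 10 (z = 3): the cube (footprint 9.5×26) is included at this height (perimeter 71.00 mm); the cube at (1, 5) is present — its section is the full 24×5 rectangle (perimeter 58.00 mm); After the difference (first − rest): starting from the 9.5×26 cube, the 24×5 cube at (1, 5) partially overlaps it — only the 42.50 mm² overlap (of its 120.00 mm²) is removed, clipping the outline — boundary = 88.00 mm; the cylinder at (14, 8.5) is absent (z outside [3.5, 16]); Combining (union): only the result so far is present, so the union is just that shape — boundary = 88.00 mm; (rotated 10° about Z; rotation is an isometry so areas/perimeters/island counts are preserved). So its perimeter = 88.00 mm. Layer 10 is larger (88.00 vs 61.23 mm).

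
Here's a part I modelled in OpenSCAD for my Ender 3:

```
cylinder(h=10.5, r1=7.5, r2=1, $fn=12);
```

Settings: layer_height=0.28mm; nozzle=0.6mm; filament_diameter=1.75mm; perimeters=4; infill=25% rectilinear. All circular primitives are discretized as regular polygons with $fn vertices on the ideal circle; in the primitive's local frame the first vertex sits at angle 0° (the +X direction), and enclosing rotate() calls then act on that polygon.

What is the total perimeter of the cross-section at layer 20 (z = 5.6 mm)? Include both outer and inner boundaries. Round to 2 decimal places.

At z = 5.6 mm: the cone: at t=0.533 of its height the radius interpolates to r₁+(r₂−r₁)t = 4.033, giving a regular 12-gon of that circumradius (perimeter = 2·12·4.033·sin(180°/12) = 25.05 mm). Overall, the cross-section is a single solid region. Total boundary length (outer) = 25.05 mm.

25.05 mm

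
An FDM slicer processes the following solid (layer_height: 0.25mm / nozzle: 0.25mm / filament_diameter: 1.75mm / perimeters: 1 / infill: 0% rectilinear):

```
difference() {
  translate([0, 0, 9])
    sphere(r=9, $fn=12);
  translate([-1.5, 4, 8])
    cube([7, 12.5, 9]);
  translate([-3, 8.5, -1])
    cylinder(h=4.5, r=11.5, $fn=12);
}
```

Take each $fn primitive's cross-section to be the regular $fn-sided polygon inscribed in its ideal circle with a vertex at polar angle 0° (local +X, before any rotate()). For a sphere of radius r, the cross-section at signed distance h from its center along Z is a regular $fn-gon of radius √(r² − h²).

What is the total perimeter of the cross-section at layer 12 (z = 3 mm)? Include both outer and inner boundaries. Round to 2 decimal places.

At z = 3 mm: the r=9 sphere contributes a regular 12-gon of circumradius √(9²−6²) = 6.708 (perimeter = 2·12·6.708·sin(180°/12) = 41.67 mm); the cube at (-1.5, 4) is not intersected at this z (z outside [8, 17]); the r=11.5 cylinder at (-3, 8.5) gives a regular 12-gon of circumradius 11.5 (constant along its height) (perimeter = 2·12·11.500·sin(180°/12) = 71.43 mm); Subtracting the remaining from the first: starting from the r=9 sphere, the r=11.5 cylinder at (-3, 8.5) partially overlaps it — only the 87.62 mm² overlap (of its 396.75 mm²) is removed, clipping the outline — boundary = 34.68 mm. Overall, the cross-section is a single solid region. Total boundary length (outer) = 34.68 mm.

34.68 mm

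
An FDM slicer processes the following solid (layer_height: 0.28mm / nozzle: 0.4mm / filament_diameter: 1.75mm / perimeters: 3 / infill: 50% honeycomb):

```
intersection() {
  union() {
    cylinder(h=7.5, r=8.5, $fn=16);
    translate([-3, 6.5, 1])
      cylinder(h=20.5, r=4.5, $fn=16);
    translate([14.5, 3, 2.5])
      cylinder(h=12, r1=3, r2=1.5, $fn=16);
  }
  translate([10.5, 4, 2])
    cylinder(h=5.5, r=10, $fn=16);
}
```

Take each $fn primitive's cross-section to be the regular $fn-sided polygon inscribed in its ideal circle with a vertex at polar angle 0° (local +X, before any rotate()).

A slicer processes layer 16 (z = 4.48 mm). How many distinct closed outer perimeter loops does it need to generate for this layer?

2

At z = 4.48 mm: the cylinder: section is a regular 16-gon, circumradius r=8.5; the cylinder at (-3, 6.5): section is a regular 16-gon, circumradius r=4.5; the cone at (14.5, 3): at t=0.165 of its height the radius interpolates to r₁+(r₂−r₁)t = 2.752, giving a regular 16-gon of that circumradius; Taking the union: the regions partially overlap (shared area 38.31 mm²), so overlapping operands fuse into one piece — 2 connected regions; the r=10 cylinder at (10.5, 4) contributes a regular 16-gon of circumradius 10; After intersecting: the r=10 cylinder at (10.5, 4) partially overlaps that combined region; clipping to the common part keeps 93.33 mm² — 2 connected regions. The result has 2 disconnected regions.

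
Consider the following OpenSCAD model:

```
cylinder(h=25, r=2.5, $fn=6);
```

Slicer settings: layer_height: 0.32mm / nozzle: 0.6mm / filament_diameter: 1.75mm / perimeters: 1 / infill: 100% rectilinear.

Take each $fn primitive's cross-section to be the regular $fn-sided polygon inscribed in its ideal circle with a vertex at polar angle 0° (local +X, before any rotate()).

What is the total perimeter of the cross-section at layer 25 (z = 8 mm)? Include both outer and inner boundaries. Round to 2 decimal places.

15.00 mm

At z = 8 mm: the r=2.5 cylinder contributes a regular 6-gon of circumradius 2.5 (perimeter = 2·6·2.500·sin(180°/6) = 15.00 mm). Overall, the cross-section is a single solid region. Total boundary length (outer) = 15.00 mm.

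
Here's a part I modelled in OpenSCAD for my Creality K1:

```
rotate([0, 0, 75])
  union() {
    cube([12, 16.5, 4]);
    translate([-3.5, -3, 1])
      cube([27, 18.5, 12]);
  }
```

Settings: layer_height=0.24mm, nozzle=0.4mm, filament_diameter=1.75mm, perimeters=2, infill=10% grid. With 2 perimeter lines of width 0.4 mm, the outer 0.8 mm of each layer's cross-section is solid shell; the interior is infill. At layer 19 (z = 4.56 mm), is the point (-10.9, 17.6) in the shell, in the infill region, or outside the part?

shell

At z = 4.56 mm: the cube is absent (z outside [0, 4]); the cube at (-3.5, -3) (footprint 27×18.5) is included at this height; Taking the union: only the 27×18.5 cube at (-3.5, -3) is present, so the union is just that shape — 1 connected region; (whole slice rotated 75° about Z — lengths, areas and connectivity unchanged). Overall, the cross-section is a single solid region. Undo the 75° rotation: the query point maps to (14.179, 15.084) in the un-rotated model frame. The nearest boundary edge runs (23.50, 15.50)→(-3.50, 15.50); distance from the point to it = 0.42 mm. The point is inside the cross-section, 0.42 mm from the nearest boundary — within the 0.8 mm shell band (2 × 0.4).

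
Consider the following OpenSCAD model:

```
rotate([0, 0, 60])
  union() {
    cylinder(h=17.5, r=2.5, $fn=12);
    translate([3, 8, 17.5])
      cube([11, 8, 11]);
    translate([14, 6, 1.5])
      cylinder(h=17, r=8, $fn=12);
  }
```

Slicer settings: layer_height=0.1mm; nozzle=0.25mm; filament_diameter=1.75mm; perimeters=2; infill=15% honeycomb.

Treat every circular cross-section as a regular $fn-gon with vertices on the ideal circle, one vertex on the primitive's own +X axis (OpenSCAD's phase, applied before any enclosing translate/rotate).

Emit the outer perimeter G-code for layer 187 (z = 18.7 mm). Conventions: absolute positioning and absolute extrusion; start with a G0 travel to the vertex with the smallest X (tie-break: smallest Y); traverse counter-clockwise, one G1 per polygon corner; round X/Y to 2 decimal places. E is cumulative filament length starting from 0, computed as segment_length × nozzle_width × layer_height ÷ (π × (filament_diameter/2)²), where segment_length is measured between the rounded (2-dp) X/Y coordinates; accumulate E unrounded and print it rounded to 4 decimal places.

At z = 18.7 mm: the cylinder is not intersected at this z (z outside [0, 17.5]); the cube at (3, 8) is present — its section is the full 11×8 rectangle; the cylinder at (14, 6) is not intersected at this z (z outside [1.5, 18.5]); Combining (union): only the 11×8 cube at (3, 8) is present, so the union is just that shape — 1 connected region; (whole slice rotated 60° about Z — lengths, areas and connectivity unchanged). The outline is a single polygon with 4 vertices. Extrusion per mm of travel: 0.25 × 0.1 / (π × 0.875²) = 0.010394. Accumulating E over each segment gives final E = 0.3949.

G0 X-12.36 Y10.60 Z18.70
G1 X-5.43 Y6.60 E0.0832
G1 X0.07 Y16.12 E0.1974
G1 X-6.86 Y20.12 E0.2806
G1 X-12.36 Y10.60 E0.3949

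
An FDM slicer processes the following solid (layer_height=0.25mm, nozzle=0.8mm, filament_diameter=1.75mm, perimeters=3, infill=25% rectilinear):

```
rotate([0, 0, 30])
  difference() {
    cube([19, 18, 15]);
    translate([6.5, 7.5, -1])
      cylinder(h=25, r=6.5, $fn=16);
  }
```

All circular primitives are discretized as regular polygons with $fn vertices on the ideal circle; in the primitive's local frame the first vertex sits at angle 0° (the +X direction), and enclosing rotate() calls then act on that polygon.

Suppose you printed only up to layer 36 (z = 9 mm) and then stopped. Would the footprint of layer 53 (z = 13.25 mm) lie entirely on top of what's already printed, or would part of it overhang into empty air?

Compare the two slices. At z = 9: the cube is present — its section is the full 19×18 rectangle (area 342.00 mm²); the r=6.5 cylinder at (6.5, 7.5) gives a regular 16-gon of circumradius 6.5 (constant along its height) (area = (16/2)·6.500²·sin(360°/16) = 129.35 mm²); Subtracting the remaining from the first: starting from the 19×18 cube (342.00 mm²), the r=6.5 cylinder at (6.5, 7.5) lies inside it touching the edge (removes its full 129.35 mm²) — area = 212.65 mm²; (rotated 30° about Z; rotation is an isometry so areas/perimeters/island counts are preserved). At z = 13.25: the cube (footprint 19×18) is included at this height (area 342.00 mm²); the cylinder at (6.5, 7.5): section is a regular 16-gon, circumradius r=6.5 (area = (16/2)·6.500²·sin(360°/16) = 129.35 mm²); After the difference (first − rest): starting from the 19×18 cube (342.00 mm²), the r=6.5 cylinder at (6.5, 7.5) lies inside it touching the edge (removes its full 129.35 mm²) — area = 212.65 mm²; (whole slice rotated 30° about Z — lengths, areas and connectivity unchanged). Checking containment: the cross-section at z = 13.25 is a subset of the cross-section at z = 9.

entirely on top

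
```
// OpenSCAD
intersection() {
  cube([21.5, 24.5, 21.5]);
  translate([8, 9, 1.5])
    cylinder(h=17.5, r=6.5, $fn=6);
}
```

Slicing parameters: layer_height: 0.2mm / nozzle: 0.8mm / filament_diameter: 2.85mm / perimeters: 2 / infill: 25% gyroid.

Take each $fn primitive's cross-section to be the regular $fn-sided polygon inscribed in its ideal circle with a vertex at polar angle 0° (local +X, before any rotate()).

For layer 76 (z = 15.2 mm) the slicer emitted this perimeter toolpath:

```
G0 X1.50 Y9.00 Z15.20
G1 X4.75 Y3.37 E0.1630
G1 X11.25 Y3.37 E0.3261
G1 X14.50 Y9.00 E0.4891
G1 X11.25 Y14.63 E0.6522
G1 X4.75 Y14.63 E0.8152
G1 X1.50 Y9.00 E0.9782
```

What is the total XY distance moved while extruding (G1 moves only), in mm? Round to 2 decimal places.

Sum the Euclidean lengths of each G1 segment: total = 39.00 mm.

39.00 mm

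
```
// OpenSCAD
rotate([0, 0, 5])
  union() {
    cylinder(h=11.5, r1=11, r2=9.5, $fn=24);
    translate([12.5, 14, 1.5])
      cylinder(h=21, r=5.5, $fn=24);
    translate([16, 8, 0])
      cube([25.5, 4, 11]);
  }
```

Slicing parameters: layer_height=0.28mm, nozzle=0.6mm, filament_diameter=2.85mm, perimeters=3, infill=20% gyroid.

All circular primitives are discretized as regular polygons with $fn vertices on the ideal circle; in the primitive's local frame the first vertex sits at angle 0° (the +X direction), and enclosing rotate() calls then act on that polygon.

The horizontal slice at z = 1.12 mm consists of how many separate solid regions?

At z = 1.12 mm: the cone (r1=11→r2=9.5) has section circumradius 10.854 here — a regular 24-gon; the cylinder at (12.5, 14) is absent (z outside [1.5, 22.5]); the cube at (16, 8) (footprint 25.5×4) is included at this height; Combining (union): the 2 present regions are separate (no shared area or edge), so areas and boundary lengths simply add and each stays a separate island — 2 connected regions; (whole slice rotated 5° about Z — lengths, areas and connectivity unchanged). The result has 2 disconnected regions.

2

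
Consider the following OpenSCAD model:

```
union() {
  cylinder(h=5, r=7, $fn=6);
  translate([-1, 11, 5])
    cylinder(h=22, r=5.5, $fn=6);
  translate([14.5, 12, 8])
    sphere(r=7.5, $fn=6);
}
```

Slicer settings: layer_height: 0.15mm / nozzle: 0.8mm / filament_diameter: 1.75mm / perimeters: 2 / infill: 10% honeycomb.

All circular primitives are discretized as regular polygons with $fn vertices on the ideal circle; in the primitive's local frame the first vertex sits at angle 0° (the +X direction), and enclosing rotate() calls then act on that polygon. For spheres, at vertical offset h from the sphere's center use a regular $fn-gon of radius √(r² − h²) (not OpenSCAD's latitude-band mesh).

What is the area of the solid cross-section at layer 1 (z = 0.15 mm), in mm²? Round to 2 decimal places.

At z = 0.15 mm: the r=7 cylinder contributes a regular 6-gon of circumradius 7 (area = (6/2)·7.000²·sin(360°/6) = 127.31 mm²); the cylinder at (-1, 11) does not reach this height (z outside [5, 27]); the sphere at (14.5, 12) is not intersected at this z (|z−center|=7.850 > r=7.5); Combining (union): only the r=7 cylinder is present, so the union is just that shape — area = 127.31 mm². Overall, the cross-section is a single solid region. Net area = 127.31 mm².

127.31 mm²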